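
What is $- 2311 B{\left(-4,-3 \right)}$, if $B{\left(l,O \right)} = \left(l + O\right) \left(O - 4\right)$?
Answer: $-113239$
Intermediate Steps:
$B{\left(l,O \right)} = \left(-4 + O\right) \left(O + l\right)$ ($B{\left(l,O \right)} = \left(O + l\right) \left(-4 + O\right) = \left(-4 + O\right) \left(O + l\right)$)
$- 2311 B{\left(-4,-3 \right)} = - 2311 \left(\left(-3\right)^{2} - -12 - -16 - -12\right) = - 2311 \left(9 + 12 + 16 + 12\right) = \left(-2311\right) 49 = -113239$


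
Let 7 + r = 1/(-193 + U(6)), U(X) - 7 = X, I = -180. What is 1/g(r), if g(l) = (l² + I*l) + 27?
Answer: 32400/43321321 ≈ 0.00074790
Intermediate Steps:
U(X) = 7 + X
r = -1261/180 (r = -7 + 1/(-193 + (7 + 6)) = -7 + 1/(-193 + 13) = -7 + 1/(-180) = -7 - 1/180 = -1261/180 ≈ -7.0056)
g(l) = 27 + l² - 180*l (g(l) = (l² - 180*l) + 27 = 27 + l² - 180*l)
1/g(r) = 1/(27 + (-1261/180)² - 180*(-1261/180)) = 1/(27 + 1590121/32400 + 1261) = 1/(43321321/32400) = 32400/43321321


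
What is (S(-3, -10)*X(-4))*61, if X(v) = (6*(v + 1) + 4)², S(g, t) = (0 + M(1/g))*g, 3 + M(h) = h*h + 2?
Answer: 95648/3 ≈ 31883.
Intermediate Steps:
M(h) = -1 + h² (M(h) = -3 + (h*h + 2) = -3 + (h² + 2) = -3 + (2 + h²) = -1 + h²)
S(g, t) = g*(-1 + g⁻²) (S(g, t) = (0 + (-1 + (1/g)²))*g = (0 + (-1 + g⁻²))*g = (-1 + g⁻²)*g = g*(-1 + g⁻²))
X(v) = (10 + 6*v)² (X(v) = (6*(1 + v) + 4)² = ((6 + 6*v) + 4)² = (10 + 6*v)²)
(S(-3, -10)*X(-4))*61 = ((1/(-3) - 1*(-3))*(4*(5 + 3*(-4))²))*61 = ((-⅓ + 3)*(4*(5 - 12)²))*61 = (8*(4*(-7)²)/3)*61 = (8*(4*49)/3)*61 = ((8/3)*196)*61 = (1568/3)*61 = 95648/3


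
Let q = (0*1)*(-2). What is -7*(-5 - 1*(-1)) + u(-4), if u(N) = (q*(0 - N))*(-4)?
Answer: 28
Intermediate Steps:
q = 0 (q = 0*(-2) = 0)
u(N) = 0 (u(N) = (0*(0 - N))*(-4) = (0*(-N))*(-4) = 0*(-4) = 0)
-7*(-5 - 1*(-1)) + u(-4) = -7*(-5 - 1*(-1)) + 0 = -7*(-5 + 1) + 0 = -7*(-4) + 0 = 28 + 0 = 28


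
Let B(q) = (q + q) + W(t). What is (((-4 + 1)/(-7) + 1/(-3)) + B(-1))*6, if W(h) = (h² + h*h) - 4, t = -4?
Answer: 1096/7 ≈ 156.57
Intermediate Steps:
W(h) = -4 + 2*h² (W(h) = (h² + h²) - 4 = 2*h² - 4 = -4 + 2*h²)
B(q) = 28 + 2*q (B(q) = (q + q) + (-4 + 2*(-4)²) = 2*q + (-4 + 2*16) = 2*q + (-4 + 32) = 2*q + 28 = 28 + 2*q)
(((-4 + 1)/(-7) + 1/(-3)) + B(-1))*6 = (((-4 + 1)/(-7) + 1/(-3)) + (28 + 2*(-1)))*6 = ((-3*(-⅐) + 1*(-⅓)) + (28 - 2))*6 = ((3/7 - ⅓) + 26)*6 = (2/21 + 26)*6 = (548/21)*6 = 1096/7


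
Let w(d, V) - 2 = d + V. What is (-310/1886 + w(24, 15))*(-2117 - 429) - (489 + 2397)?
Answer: -100762866/943 ≈ -1.0685e+5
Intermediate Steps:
w(d, V) = 2 + V + d (w(d, V) = 2 + (d + V) = 2 + (V + d) = 2 + V + d)
(-310/1886 + w(24, 15))*(-2117 - 429) - (489 + 2397) = (-310/1886 + (2 + 15 + 24))*(-2117 - 429) - (489 + 2397) = (-310*1/1886 + 41)*(-2546) - 1*2886 = (-155/943 + 41)*(-2546) - 2886 = (38508/943)*(-2546) - 2886 = -98041368/943 - 2886 = -100762866/943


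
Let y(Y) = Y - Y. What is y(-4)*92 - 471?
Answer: -471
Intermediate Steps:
y(Y) = 0
y(-4)*92 - 471 = 0*92 - 471 = 0 - 471 = -471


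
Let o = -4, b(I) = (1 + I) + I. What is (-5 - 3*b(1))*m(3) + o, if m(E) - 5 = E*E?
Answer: -200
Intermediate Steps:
b(I) = 1 + 2*I
m(E) = 5 + E**2 (m(E) = 5 + E*E = 5 + E**2)
(-5 - 3*b(1))*m(3) + o = (-5 - 3*(1 + 2*1))*(5 + 3**2) - 4 = (-5 - 3*(1 + 2))*(5 + 9) - 4 = (-5 - 3*3)*14 - 4 = (-5 - 1*9)*14 - 4 = (-5 - 9)*14 - 4 = -14*14 - 4 = -196 - 4 = -200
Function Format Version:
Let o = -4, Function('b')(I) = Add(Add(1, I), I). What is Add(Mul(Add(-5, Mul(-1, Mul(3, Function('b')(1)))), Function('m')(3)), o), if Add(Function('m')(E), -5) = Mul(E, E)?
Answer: -200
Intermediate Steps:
Function('b')(I) = Add(1, Mul(2, I))
Function('m')(E) = Add(5, Pow(E, 2)) (Function('m')(E) = Add(5, Mul(E, E)) = Add(5, Pow(E, 2)))
Add(Mul(Add(-5, Mul(-1, Mul(3, Function('b')(1)))), Function('m')(3)), o) = Add(Mul(Add(-5, Mul(-1, Mul(3, Add(1, Mul(2, 1))))), Add(5, Pow(3, 2))), -4) = Add(Mul(Add(-5, Mul(-1, Mul(3, Add(1, 2)))), Add(5, 9)), -4) = Add(Mul(Add(-5, Mul(-1, Mul(3, 3))), 14), -4) = Add(Mul(Add(-5, Mul(-1, 9)), 14), -4) = Add(Mul(Add(-5, -9), 14), -4) = Add(Mul(-14, 14), -4) = Add(-196, -4) = -200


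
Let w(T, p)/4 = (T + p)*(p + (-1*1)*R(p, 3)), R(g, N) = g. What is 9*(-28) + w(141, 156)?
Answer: -252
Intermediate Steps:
w(T, p) = 0 (w(T, p) = 4*((T + p)*(p + (-1*1)*p)) = 4*((T + p)*(p - p)) = 4*((T + p)*0) = 4*0 = 0)
9*(-28) + w(141, 156) = 9*(-28) + 0 = -252 + 0 = -252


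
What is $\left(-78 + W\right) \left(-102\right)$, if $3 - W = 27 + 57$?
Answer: $16218$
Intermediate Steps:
$W = -81$ ($W = 3 - \left(27 + 57\right) = 3 - 84 = -81$)
$\left(-78 + W\right) \left(-102\right) = \left(-78 - 81\right) \left(-102\right) = \left(-159\right) \left(-102\right) = 16218$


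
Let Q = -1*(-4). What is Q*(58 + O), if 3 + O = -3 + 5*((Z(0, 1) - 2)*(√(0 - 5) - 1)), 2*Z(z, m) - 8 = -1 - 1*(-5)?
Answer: 128 + 80*I*√5 ≈ 128.0 + 178.89*I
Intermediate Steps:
Z(z, m) = 6 (Z(z, m) = 4 + (-1 - 1*(-5))/2 = 4 + (-1 + 5)/2 = 4 + (½)*4 = 4 + 2 = 6)
Q = 4
O = -26 + 20*I*√5 (O = -3 + (-3 + 5*((6 - 2)*(√(0 - 5) - 1))) = -3 + (-3 + 5*(4*(√(-5) - 1))) = -3 + (-3 + 5*(4*(I*√5 - 1))) = -3 + (-3 + 5*(4*(-1 + I*√5))) = -3 + (-3 + 5*(-4 + 4*I*√5)) = -3 + (-3 + (-20 + 20*I*√5)) = -3 + (-23 + 20*I*√5) = -26 + 20*I*√5 ≈ -26.0 + 44.721*I)
Q*(58 + O) = 4*(58 + (-26 + 20*I*√5)) = 4*(32 + 20*I*√5) = 128 + 80*I*√5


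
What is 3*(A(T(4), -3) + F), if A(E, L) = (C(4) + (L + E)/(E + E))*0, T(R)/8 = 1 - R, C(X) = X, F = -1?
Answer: -3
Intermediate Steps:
T(R) = 8 - 8*R (T(R) = 8*(1 - R) = 8 - 8*R)
A(E, L) = 0 (A(E, L) = (4 + (L + E)/(E + E))*0 = (4 + (E + L)/((2*E)))*0 = (4 + (E + L)*(1/(2*E)))*0 = (4 + (E + L)/(2*E))*0 = 0)
3*(A(T(4), -3) + F) = 3*(0 - 1) = 3*(-1) = -3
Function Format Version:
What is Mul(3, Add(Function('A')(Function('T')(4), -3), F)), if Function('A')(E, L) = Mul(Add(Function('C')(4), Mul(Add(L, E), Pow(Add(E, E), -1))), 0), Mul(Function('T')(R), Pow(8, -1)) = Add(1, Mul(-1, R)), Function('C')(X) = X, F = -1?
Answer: -3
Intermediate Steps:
Function('T')(R) = Add(8, Mul(-8, R)) (Function('T')(R) = Mul(8, Add(1, Mul(-1, R))) = Add(8, Mul(-8, R)))
Function('A')(E, L) = 0 (Function('A')(E, L) = Mul(Add(4, Mul(Add(L, E), Pow(Add(E, E), -1))), 0) = Mul(Add(4, Mul(Add(E, L), Pow(Mul(2, E), -1))), 0) = Mul(Add(4, Mul(Add(E, L), Mul(Rational(1, 2), Pow(E, -1)))), 0) = Mul(Add(4, Mul(Rational(1, 2), Pow(E, -1), Add(E, L))), 0) = 0)
Mul(3, Add(Function('A')(Function('T')(4), -3), F)) = Mul(3, Add(0, -1)) = Mul(3, -1) = -3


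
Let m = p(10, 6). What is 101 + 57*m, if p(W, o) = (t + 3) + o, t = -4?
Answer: 386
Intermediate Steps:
p(W, o) = -1 + o (p(W, o) = (-4 + 3) + o = -1 + o)
m = 5 (m = -1 + 6 = 5)
101 + 57*m = 101 + 57*5 = 101 + 285 = 386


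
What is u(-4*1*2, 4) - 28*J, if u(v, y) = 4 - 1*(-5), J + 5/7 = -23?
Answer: 673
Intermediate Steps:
J = -166/7 (J = -5/7 - 23 = -166/7 ≈ -23.714)
u(v, y) = 9 (u(v, y) = 4 + 5 = 9)
u(-4*1*2, 4) - 28*J = 9 - 28*(-166/7) = 9 + 664 = 673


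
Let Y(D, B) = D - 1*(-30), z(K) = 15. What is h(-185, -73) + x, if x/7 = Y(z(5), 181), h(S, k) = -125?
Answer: 190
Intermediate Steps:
Y(D, B) = 30 + D (Y(D, B) = D + 30 = 30 + D)
x = 315 (x = 7*(30 + 15) = 7*45 = 315)
h(-185, -73) + x = -125 + 315 = 190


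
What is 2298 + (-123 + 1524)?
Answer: 3699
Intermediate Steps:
2298 + (-123 + 1524) = 2298 + 1401 = 3699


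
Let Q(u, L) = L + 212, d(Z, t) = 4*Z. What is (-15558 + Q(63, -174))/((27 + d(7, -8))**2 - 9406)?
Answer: 15520/6381 ≈ 2.4322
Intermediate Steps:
Q(u, L) = 212 + L
(-15558 + Q(63, -174))/((27 + d(7, -8))**2 - 9406) = (-15558 + (212 - 174))/((27 + 4*7)**2 - 9406) = (-15558 + 38)/((27 + 28)**2 - 9406) = -15520/(55**2 - 9406) = -15520/(3025 - 9406) = -15520/(-6381) = -15520*(-1/6381) = 15520/6381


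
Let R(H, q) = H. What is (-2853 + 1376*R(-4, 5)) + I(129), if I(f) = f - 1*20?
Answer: -8248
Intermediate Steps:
I(f) = -20 + f (I(f) = f - 20 = -20 + f)
(-2853 + 1376*R(-4, 5)) + I(129) = (-2853 + 1376*(-4)) + (-20 + 129) = (-2853 - 5504) + 109 = -8357 + 109 = -8248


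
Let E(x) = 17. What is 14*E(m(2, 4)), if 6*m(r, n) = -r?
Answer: 238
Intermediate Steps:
m(r, n) = -r/6 (m(r, n) = (-r)/6 = -r/6)
14*E(m(2, 4)) = 14*17 = 238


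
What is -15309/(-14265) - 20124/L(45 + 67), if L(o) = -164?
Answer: 8043876/64985 ≈ 123.78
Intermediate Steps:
-15309/(-14265) - 20124/L(45 + 67) = -15309/(-14265) - 20124/(-164) = -15309*(-1/14265) - 20124*(-1/164) = 1701/1585 + 5031/41 = 8043876/64985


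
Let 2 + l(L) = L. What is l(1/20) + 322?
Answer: 6401/20 ≈ 320.05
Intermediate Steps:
l(L) = -2 + L
l(1/20) + 322 = (-2 + 1/20) + 322 = -39/20 + 322 = 6401/20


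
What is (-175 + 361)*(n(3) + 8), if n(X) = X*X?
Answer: 3162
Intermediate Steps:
n(X) = X²
(-175 + 361)*(n(3) + 8) = (-175 + 361)*(3² + 8) = 186*(9 + 8) = 186*17 = 3162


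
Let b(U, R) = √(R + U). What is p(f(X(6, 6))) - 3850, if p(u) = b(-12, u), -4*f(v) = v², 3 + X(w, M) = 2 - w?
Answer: -3850 + I*√97/2 ≈ -3850.0 + 4.9244*I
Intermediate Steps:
X(w, M) = -1 - w (X(w, M) = -3 + (2 - w) = -1 - w)
f(v) = -v²/4
p(u) = √(-12 + u) (p(u) = √(u - 12) = √(-12 + u))
p(f(X(6, 6))) - 3850 = √(-12 - (-1 - 1*6)²/4) - 3850 = √(-12 - (-1 - 6)²/4) - 3850 = √(-12 - ¼*(-7)²) - 3850 = √(-12 - ¼*49) - 3850 = √(-12 - 49/4) - 3850 = √(-97/4) - 3850 = I*√97/2 - 3850 = -3850 + I*√97/2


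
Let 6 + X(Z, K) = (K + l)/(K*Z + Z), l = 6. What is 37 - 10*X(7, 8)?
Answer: 853/9 ≈ 94.778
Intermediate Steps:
X(Z, K) = -6 + (6 + K)/(Z + K*Z) (X(Z, K) = -6 + (K + 6)/(K*Z + Z) = -6 + (6 + K)/(Z + K*Z))
37 - 10*X(7, 8) = 37 - 10*(6 + 8 - 6*7 - 6*8*7)/(7*(1 + 8)) = 37 - 10*(6 + 8 - 42 - 336)/(7*9) = 37 - 10*(-364)/(7*9) = 37 - 10*(-52/9) = 37 + 520/9 = 853/9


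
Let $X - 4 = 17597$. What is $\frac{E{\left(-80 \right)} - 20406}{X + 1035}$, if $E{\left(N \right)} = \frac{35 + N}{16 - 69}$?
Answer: $- \frac{360491}{329236} \approx -1.0949$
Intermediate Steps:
$E{\left(N \right)} = - \frac{35}{53} - \frac{N}{53}$ ($E{\left(N \right)} = \frac{35 + N}{-53} = \left(35 + N\right) \left(- \frac{1}{53}\right) = - \frac{35}{53} - \frac{N}{53}$)
$X = 17601$ ($X = 4 + 17597 = 17601$)
$\frac{E{\left(-80 \right)} - 20406}{X + 1035} = \frac{\left(- \frac{35}{53} - - \frac{80}{53}\right) - 20406}{17601 + 1035} = \frac{\left(- \frac{35}{53} + \frac{80}{53}\right) - 20406}{18636} = \left(\frac{45}{53} - 20406\right) \frac{1}{18636} = \left(- \frac{1081473}{53}\right) \frac{1}{18636} = - \frac{360491}{329236}$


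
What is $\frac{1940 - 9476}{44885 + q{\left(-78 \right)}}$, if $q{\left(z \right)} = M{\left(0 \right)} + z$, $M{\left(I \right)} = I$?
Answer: $- \frac{7536}{44807} \approx -0.16819$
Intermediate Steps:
$q{\left(z \right)} = z$ ($q{\left(z \right)} = 0 + z = z$)
$\frac{1940 - 9476}{44885 + q{\left(-78 \right)}} = \frac{1940 - 9476}{44885 - 78} = - \frac{7536}{44807}$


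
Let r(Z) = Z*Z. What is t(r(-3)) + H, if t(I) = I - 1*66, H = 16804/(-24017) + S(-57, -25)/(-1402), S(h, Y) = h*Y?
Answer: -1977077971/33671834 ≈ -58.716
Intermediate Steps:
S(h, Y) = Y*h
r(Z) = Z²
H = -57783433/33671834 (H = 16804/(-24017) - 25*(-57)/(-1402) = 16804*(-1/24017) + 1425*(-1/1402) = -16804/24017 - 1425/1402 = -57783433/33671834 ≈ -1.7161)
t(I) = -66 + I (t(I) = I - 66 = -66 + I)
t(r(-3)) + H = (-66 + (-3)²) - 57783433/33671834 = (-66 + 9) - 57783433/33671834 = -57 - 57783433/33671834 = -1977077971/33671834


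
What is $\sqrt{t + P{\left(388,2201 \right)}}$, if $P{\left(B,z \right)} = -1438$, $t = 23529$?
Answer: $\sqrt{22091} \approx 148.63$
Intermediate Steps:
$\sqrt{t + P{\left(388,2201 \right)}} = \sqrt{23529 - 1438} = \sqrt{22091}$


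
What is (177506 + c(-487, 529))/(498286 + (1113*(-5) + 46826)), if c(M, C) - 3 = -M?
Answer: 59332/179849 ≈ 0.32990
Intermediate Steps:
c(M, C) = 3 - M
(177506 + c(-487, 529))/(498286 + (1113*(-5) + 46826)) = (177506 + (3 - 1*(-487)))/(498286 + (1113*(-5) + 46826)) = (177506 + (3 + 487))/(498286 + (-5565 + 46826)) = (177506 + 490)/(498286 + 41261) = 177996/539547 = 177996*(1/539547) = 59332/179849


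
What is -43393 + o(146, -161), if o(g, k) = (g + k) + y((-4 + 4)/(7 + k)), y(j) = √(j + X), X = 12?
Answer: -43408 + 2*√3 ≈ -43405.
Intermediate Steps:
y(j) = √(12 + j) (y(j) = √(j + 12) = √(12 + j))
o(g, k) = g + k + 2*√3 (o(g, k) = (g + k) + √(12 + (-4 + 4)/(7 + k)) = (g + k) + √(12 + 0/(7 + k)) = (g + k) + √(12 + 0) = (g + k) + √12 = (g + k) + 2*√3 = g + k + 2*√3)
-43393 + o(146, -161) = -43393 + (146 - 161 + 2*√3) = -43393 + (-15 + 2*√3) = -43408 + 2*√3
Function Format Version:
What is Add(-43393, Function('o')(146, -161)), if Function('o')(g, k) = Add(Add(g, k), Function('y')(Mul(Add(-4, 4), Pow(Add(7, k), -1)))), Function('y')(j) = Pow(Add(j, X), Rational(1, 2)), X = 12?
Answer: Add(-43408, Mul(2, Pow(3, Rational(1, 2)))) ≈ -43405.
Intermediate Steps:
Function('y')(j) = Pow(Add(12, j), Rational(1, 2)) (Function('y')(j) = Pow(Add(j, 12), Rational(1, 2)) = Pow(Add(12, j), Rational(1, 2)))
Function('o')(g, k) = Add(g, k, Mul(2, Pow(3, Rational(1, 2)))) (Function('o')(g, k) = Add(Add(g, k), Pow(Add(12, Mul(Add(-4, 4), Pow(Add(7, k), -1))), Rational(1, 2))) = Add(Add(g, k), Pow(Add(12, Mul(0, Pow(Add(7, k), -1))), Rational(1, 2))) = Add(Add(g, k), Pow(Add(12, 0), Rational(1, 2))) = Add(Add(g, k), Pow(12, Rational(1, 2))) = Add(Add(g, k), Mul(2, Pow(3, Rational(1, 2)))) = Add(g, k, Mul(2, Pow(3, Rational(1, 2)))))
Add(-43393, Function('o')(146, -161)) = Add(-43393, Add(146, -161, Mul(2, Pow(3, Rational(1, 2))))) = Add(-43393, Add(-15, Mul(2, Pow(3, Rational(1, 2))))) = Add(-43408, Mul(2, Pow(3, Rational(1, 2))))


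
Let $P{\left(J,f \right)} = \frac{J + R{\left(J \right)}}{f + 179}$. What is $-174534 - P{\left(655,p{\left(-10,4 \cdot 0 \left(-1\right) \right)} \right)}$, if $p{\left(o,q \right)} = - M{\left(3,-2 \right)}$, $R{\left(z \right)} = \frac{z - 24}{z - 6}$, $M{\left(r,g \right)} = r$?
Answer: $- \frac{9968198671}{57112} \approx -1.7454 \cdot 10^{5}$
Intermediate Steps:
$R{\left(z \right)} = \frac{-24 + z}{-6 + z}$
$p{\left(o,q \right)} = -3$ ($p{\left(o,q \right)} = \left(-1\right) 3 = -3$)
$P{\left(J,f \right)} = \frac{J + \frac{-24 + J}{-6 + J}}{179 + f}$ ($P{\left(J,f \right)} = \frac{J + \frac{-24 + J}{-6 + J}}{f + 179} = \frac{J + \frac{-24 + J}{-6 + J}}{179 + f}$)
$-174534 - P{\left(655,p{\left(-10,4 \cdot 0 \left(-1\right) \right)} \right)} = -174534 - \frac{-24 + 655 + 655 \left(-6 + 655\right)}{\left(-6 + 655\right) \left(179 - 3\right)} = -174534 - \frac{-24 + 655 + 655 \cdot 649}{649 \cdot 176} = -174534 - \frac{1}{649} \cdot \frac{1}{176} \left(-24 + 655 + 425095\right) = -174534 - \frac{1}{649} \cdot \frac{1}{176} \cdot 425726 = -174534 - \frac{212863}{57112} = - \frac{9968198671}{57112}$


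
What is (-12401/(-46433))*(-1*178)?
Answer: -2207378/46433 ≈ -47.539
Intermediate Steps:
(-12401/(-46433))*(-1*178) = -12401*(-1/46433)*(-178) = (12401/46433)*(-178) = -2207378/46433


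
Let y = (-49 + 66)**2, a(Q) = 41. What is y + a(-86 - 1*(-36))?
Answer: 330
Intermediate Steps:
y = 289 (y = 17**2 = 289)
y + a(-86 - 1*(-36)) = 289 + 41 = 330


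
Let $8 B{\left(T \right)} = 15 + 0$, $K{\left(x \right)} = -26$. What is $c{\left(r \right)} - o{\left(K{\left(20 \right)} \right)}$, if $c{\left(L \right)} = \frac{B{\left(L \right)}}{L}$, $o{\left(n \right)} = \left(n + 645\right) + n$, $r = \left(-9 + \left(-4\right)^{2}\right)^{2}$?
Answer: $- \frac{232441}{392} \approx -592.96$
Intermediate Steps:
$B{\left(T \right)} = \frac{15}{8}$ ($B{\left(T \right)} = \frac{15 + 0}{8} = \frac{1}{8} \cdot 15 = \frac{15}{8}$)
$r = 49$ ($r = \left(-9 + 16\right)^{2} = 7^{2} = 49$)
$o{\left(n \right)} = 645 + 2 n$ ($o{\left(n \right)} = \left(645 + n\right) + n = 645 + 2 n$)
$c{\left(L \right)} = \frac{15}{8 L}$
$c{\left(r \right)} - o{\left(K{\left(20 \right)} \right)} = \frac{15}{8 \cdot 49} - \left(645 + 2 \left(-26\right)\right) = \frac{15}{8} \cdot \frac{1}{49} - \left(645 - 52\right) = \frac{15}{392} - 593 = - \frac{232441}{392}$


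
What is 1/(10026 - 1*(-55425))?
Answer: 1/65451 ≈ 1.5279e-5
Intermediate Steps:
1/(10026 - 1*(-55425)) = 1/(10026 + 55425) = 1/65451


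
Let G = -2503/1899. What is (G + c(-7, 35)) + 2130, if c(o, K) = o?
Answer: 4029074/1899 ≈ 2121.7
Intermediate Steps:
G = -2503/1899 (G = -2503*1/1899 = -2503/1899 ≈ -1.3181)
(G + c(-7, 35)) + 2130 = (-2503/1899 - 7) + 2130 = -15796/1899 + 2130 = 4029074/1899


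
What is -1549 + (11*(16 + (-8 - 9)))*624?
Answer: -8413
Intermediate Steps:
-1549 + (11*(16 + (-8 - 9)))*624 = -1549 + (11*(16 - 17))*624 = -1549 + (11*(-1))*624 = -1549 - 11*624 = -1549 - 6864 = -8413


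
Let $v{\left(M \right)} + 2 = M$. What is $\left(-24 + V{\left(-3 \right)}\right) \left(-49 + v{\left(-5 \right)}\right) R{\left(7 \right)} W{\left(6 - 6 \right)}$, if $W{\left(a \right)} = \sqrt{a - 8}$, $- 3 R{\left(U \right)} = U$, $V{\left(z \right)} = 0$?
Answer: $- 6272 i \sqrt{2} \approx - 8870.0 i$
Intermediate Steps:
$v{\left(M \right)} = -2 + M$
$R{\left(U \right)} = - \frac{U}{3}$
$W{\left(a \right)} = \sqrt{-8 + a}$
$\left(-24 + V{\left(-3 \right)}\right) \left(-49 + v{\left(-5 \right)}\right) R{\left(7 \right)} W{\left(6 - 6 \right)} = \left(-24 + 0\right) \left(-49 - 7\right) \left(\left(- \frac{1}{3}\right) 7\right) \sqrt{-8 + \left(6 - 6\right)} = - 24 \left(-49 - 7\right) \left(- \frac{7}{3}\right) \sqrt{-8 + \left(6 - 6\right)} = \left(-24\right) \left(-56\right) \left(- \frac{7}{3}\right) \sqrt{-8 + 0} = 1344 \left(- \frac{7}{3}\right) \sqrt{-8} = - 3136 \cdot 2 i \sqrt{2} = - 6272 i \sqrt{2}$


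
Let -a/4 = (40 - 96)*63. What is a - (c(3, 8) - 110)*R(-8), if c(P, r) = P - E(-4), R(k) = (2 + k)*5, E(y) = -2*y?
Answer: 10662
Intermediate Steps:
R(k) = 10 + 5*k
c(P, r) = -8 + P (c(P, r) = P - (-2)*(-4) = P - 1*8 = P - 8 = -8 + P)
a = 14112 (a = -4*(40 - 96)*63 = -(-224)*63 = -4*(-3528) = 14112)
a - (c(3, 8) - 110)*R(-8) = 14112 - ((-8 + 3) - 110)*(10 + 5*(-8)) = 14112 - (-5 - 110)*(10 - 40) = 14112 - (-115)*(-30) = 14112 - 1*3450 = 14112 - 3450 = 10662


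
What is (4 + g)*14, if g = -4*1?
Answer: 0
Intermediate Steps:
g = -4
(4 + g)*14 = (4 - 4)*14 = 0*14 = 0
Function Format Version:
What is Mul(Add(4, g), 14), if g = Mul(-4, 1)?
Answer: 0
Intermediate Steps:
g = -4
Mul(Add(4, g), 14) = Mul(Add(4, -4), 14) = Mul(0, 14) = 0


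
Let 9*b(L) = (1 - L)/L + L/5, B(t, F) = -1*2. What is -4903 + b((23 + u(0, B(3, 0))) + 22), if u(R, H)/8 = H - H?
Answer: -1985354/405 ≈ -4902.1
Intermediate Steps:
B(t, F) = -2
u(R, H) = 0 (u(R, H) = 8*(H - H) = 8*0 = 0)
b(L) = L/45 + (1 - L)/(9*L) (b(L) = ((1 - L)/L + L/5)/9 = (L/5 + (1 - L)/L)/9 = L/45 + (1 - L)/(9*L))
-4903 + b((23 + u(0, B(3, 0))) + 22) = -4903 + (5 + ((23 + 0) + 22)*(-5 + ((23 + 0) + 22)))/(45*((23 + 0) + 22)) = -4903 + (5 + (23 + 22)*(-5 + (23 + 22)))/(45*(23 + 22)) = -4903 + (1/45)*(5 + 45*(-5 + 45))/45 = -4903 + (1/45)*(1/45)*(5 + 45*40) = -4903 + (1/45)*(1/45)*(5 + 1800) = -4903 + (1/45)*(1/45)*1805 = -4903 + 361/405 = -1985354/405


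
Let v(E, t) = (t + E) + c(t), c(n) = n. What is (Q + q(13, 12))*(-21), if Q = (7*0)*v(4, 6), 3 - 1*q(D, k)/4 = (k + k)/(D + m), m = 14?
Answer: -532/3 ≈ -177.33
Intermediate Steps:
q(D, k) = 12 - 8*k/(14 + D) (q(D, k) = 12 - 4*(k + k)/(D + 14) = 12 - 4*2*k/(14 + D) = 12 - 8*k/(14 + D))
v(E, t) = E + 2*t (v(E, t) = (t + E) + t = (E + t) + t = E + 2*t)
Q = 0 (Q = (7*0)*(4 + 2*6) = 0*(4 + 12) = 0*16 = 0)
(Q + q(13, 12))*(-21) = (0 + 4*(42 - 2*12 + 3*13)/(14 + 13))*(-21) = (0 + 4*(42 - 24 + 39)/27)*(-21) = (0 + 4*(1/27)*57)*(-21) = (0 + 76/9)*(-21) = (76/9)*(-21) = -532/3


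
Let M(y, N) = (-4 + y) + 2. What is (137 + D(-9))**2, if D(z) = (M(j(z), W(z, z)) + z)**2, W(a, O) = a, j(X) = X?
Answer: 288369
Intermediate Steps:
M(y, N) = -2 + y
D(z) = (-2 + 2*z)**2 (D(z) = ((-2 + z) + z)**2 = (-2 + 2*z)**2)
(137 + D(-9))**2 = (137 + 4*(-1 - 9)**2)**2 = (137 + 4*(-10)**2)**2 = (137 + 4*100)**2 = (137 + 400)**2 = 537**2 = 288369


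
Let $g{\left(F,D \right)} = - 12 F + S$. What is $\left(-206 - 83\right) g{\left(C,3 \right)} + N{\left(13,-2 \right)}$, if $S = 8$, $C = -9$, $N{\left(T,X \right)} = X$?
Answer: $-33526$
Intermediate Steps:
$g{\left(F,D \right)} = 8 - 12 F$ ($g{\left(F,D \right)} = - 12 F + 8 = 8 - 12 F$)
$\left(-206 - 83\right) g{\left(C,3 \right)} + N{\left(13,-2 \right)} = \left(-206 - 83\right) \left(8 - -108\right) - 2 = - 289 \left(8 + 108\right) - 2 = \left(-289\right) 116 - 2 = -33524 - 2 = -33526$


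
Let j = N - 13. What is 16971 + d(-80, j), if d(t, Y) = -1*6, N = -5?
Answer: 16965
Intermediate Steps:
j = -18 (j = -5 - 13 = -18)
d(t, Y) = -6
16971 + d(-80, j) = 16971 - 6 = 16965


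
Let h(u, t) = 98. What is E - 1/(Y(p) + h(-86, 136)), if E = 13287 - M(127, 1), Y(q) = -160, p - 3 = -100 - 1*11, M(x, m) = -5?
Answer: 824105/62 ≈ 13292.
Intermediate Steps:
p = -108 (p = 3 + (-100 - 1*11) = 3 + (-100 - 11) = 3 - 111 = -108)
E = 13292 (E = 13287 - 1*(-5) = 13287 + 5 = 13292)
E - 1/(Y(p) + h(-86, 136)) = 13292 - 1/(-160 + 98) = 13292 - 1/(-62) = 13292 - 1*(-1/62) = 13292 + 1/62 = 824105/62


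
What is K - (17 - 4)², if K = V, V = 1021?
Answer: 852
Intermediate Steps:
K = 1021
K - (17 - 4)² = 1021 - (17 - 4)² = 1021 - 1*13² = 1021 - 1*169 = 1021 - 169 = 852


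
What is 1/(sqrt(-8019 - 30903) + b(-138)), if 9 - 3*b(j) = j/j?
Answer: 12/175181 - 9*I*sqrt(38922)/350362 ≈ 6.8501e-5 - 0.0050678*I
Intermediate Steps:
b(j) = 8/3 (b(j) = 3 - j/(3*j) = 3 - 1/3*1 = 3 - 1/3 = 8/3)
1/(sqrt(-8019 - 30903) + b(-138)) = 1/(sqrt(-8019 - 30903) + 8/3) = 1/(sqrt(-38922) + 8/3) = 1/(I*sqrt(38922) + 8/3) = 1/(8/3 + I*sqrt(38922))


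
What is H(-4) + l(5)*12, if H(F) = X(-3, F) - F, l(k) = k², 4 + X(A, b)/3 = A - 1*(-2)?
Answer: 289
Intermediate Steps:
X(A, b) = -6 + 3*A (X(A, b) = -12 + 3*(A - 1*(-2)) = -12 + 3*(A + 2) = -12 + 3*(2 + A) = -12 + (6 + 3*A) = -6 + 3*A)
H(F) = -15 - F (H(F) = (-6 + 3*(-3)) - F = (-6 - 9) - F = -15 - F)
H(-4) + l(5)*12 = (-15 - 1*(-4)) + 5²*12 = (-15 + 4) + 25*12 = -11 + 300 = 289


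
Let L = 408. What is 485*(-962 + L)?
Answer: -268690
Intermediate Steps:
485*(-962 + L) = 485*(-962 + 408) = 485*(-554) = -268690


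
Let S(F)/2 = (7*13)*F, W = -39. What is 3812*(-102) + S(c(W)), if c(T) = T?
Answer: -395922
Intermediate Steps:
S(F) = 182*F (S(F) = 2*((7*13)*F) = 2*(91*F) = 182*F)
3812*(-102) + S(c(W)) = 3812*(-102) + 182*(-39) = -388824 - 7098 = -395922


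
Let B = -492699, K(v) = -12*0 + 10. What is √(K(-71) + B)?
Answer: I*√492689 ≈ 701.92*I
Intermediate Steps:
K(v) = 10 (K(v) = 0 + 10 = 10)
√(K(-71) + B) = √(10 - 492699) = √(-492689) = I*√492689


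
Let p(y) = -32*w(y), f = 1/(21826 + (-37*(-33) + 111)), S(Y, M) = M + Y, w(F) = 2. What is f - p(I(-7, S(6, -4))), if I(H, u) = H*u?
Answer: 1482113/23158 ≈ 64.000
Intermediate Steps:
f = 1/23158 (f = 1/(21826 + (1221 + 111)) = 1/(21826 + 1332) = 1/23158 ≈ 4.3182e-5)
p(y) = -64 (p(y) = -32*2 = -64)
f - p(I(-7, S(6, -4))) = 1/23158 - 1*(-64) = 1/23158 + 64 = 1482113/23158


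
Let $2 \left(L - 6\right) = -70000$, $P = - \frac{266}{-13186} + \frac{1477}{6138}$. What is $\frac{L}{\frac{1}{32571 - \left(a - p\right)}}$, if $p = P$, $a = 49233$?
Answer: $\frac{620926625507359}{1064943} \approx 5.8306 \cdot 10^{8}$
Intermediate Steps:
$P = \frac{555485}{2129886}$ ($P = \left(-266\right) \left(- \frac{1}{13186}\right) + 1477 \cdot \frac{1}{6138} = \frac{7}{347} + \frac{1477}{6138} = \frac{555485}{2129886} \approx 0.26081$)
$p = \frac{555485}{2129886} \approx 0.26081$
$L = -34994$ ($L = 6 + \frac{1}{2} \left(-70000\right) = 6 - 35000 = -34994$)
$\frac{L}{\frac{1}{32571 - \left(a - p\right)}} = - \frac{34994}{\frac{1}{32571 + \left(\frac{555485}{2129886} - 49233\right)}} = - \frac{34994}{\frac{1}{32571 - \frac{104860121953}{2129886}}} = - \frac{34994}{\frac{1}{- \frac{35487605047}{2129886}}} = - \frac{34994}{- \frac{2129886}{35487605047}} = \left(-34994\right) \left(- \frac{35487605047}{2129886}\right) = \frac{620926625507359}{1064943}$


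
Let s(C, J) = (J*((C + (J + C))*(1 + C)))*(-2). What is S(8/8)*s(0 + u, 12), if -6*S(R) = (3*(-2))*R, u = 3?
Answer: -1728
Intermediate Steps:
s(C, J) = -2*J*(1 + C)*(J + 2*C) (s(C, J) = (J*((C + (C + J))*(1 + C)))*(-2) = (J*((J + 2*C)*(1 + C)))*(-2) = (J*((1 + C)*(J + 2*C)))*(-2) = (J*(1 + C)*(J + 2*C))*(-2) = -2*J*(1 + C)*(J + 2*C))
S(R) = R (S(R) = -3*(-2)*R/6 = -(-1)*R = R)
S(8/8)*s(0 + u, 12) = (8/8)*(-2*12*(12 + 2*(0 + 3) + 2*(0 + 3)² + (0 + 3)*12)) = (8*(⅛))*(-2*12*(12 + 2*3 + 2*3² + 3*12)) = 1*(-2*12*(12 + 6 + 2*9 + 36)) = 1*(-2*12*(12 + 6 + 18 + 36)) = 1*(-2*12*72) = 1*(-1728) = -1728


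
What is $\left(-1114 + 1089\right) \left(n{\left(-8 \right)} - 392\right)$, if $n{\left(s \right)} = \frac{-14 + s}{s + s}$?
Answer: $\frac{78125}{8} \approx 9765.6$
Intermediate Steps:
$n{\left(s \right)} = \frac{-14 + s}{2 s}$
$\left(-1114 + 1089\right) \left(n{\left(-8 \right)} - 392\right) = \left(-1114 + 1089\right) \left(\frac{-14 - 8}{2 \left(-8\right)} - 392\right) = - 25 \left(\frac{1}{2} \left(- \frac{1}{8}\right) \left(-22\right) - 392\right) = - 25 \left(\frac{11}{8} - 392\right) = \left(-25\right) \left(- \frac{3125}{8}\right) = \frac{78125}{8}$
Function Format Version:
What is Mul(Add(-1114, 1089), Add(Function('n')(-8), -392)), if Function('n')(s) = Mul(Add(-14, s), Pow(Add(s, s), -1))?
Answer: Rational(78125, 8) ≈ 9765.6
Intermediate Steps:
Function('n')(s) = Mul(Rational(1, 2), Pow(s, -1), Add(-14, s)) (Function('n')(s) = Mul(Add(-14, s), Pow(Mul(2, s), -1)) = Mul(Add(-14, s), Mul(Rational(1, 2), Pow(s, -1))) = Mul(Rational(1, 2), Pow(s, -1), Add(-14, s)))
Mul(Add(-1114, 1089), Add(Function('n')(-8), -392)) = Mul(Add(-1114, 1089), Add(Mul(Rational(1, 2), Pow(-8, -1), Add(-14, -8)), -392)) = Mul(-25, Add(Mul(Rational(1, 2), Rational(-1, 8), -22), -392)) = Mul(-25, Add(Rational(11, 8), -392)) = Mul(-25, Rational(-3125, 8)) = Rational(78125, 8)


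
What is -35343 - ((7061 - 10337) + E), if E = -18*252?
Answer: -27531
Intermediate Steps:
E = -4536
-35343 - ((7061 - 10337) + E) = -35343 - ((7061 - 10337) - 4536) = -35343 - (-3276 - 4536) = -35343 - 1*(-7812) = -35343 + 7812 = -27531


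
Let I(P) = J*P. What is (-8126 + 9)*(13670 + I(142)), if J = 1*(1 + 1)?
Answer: -113264618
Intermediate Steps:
J = 2 (J = 1*2 = 2)
I(P) = 2*P
(-8126 + 9)*(13670 + I(142)) = (-8126 + 9)*(13670 + 2*142) = -8117*(13670 + 284) = -8117*13954 = -113264618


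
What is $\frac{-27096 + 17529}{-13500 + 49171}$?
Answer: $- \frac{9567}{35671} \approx -0.2682$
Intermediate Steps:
$\frac{-27096 + 17529}{-13500 + 49171} = - \frac{9567}{35671}$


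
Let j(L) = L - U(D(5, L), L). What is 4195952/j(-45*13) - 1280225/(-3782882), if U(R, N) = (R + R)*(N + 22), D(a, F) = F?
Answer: -15028745352289/2494035188190 ≈ -6.0259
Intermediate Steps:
U(R, N) = 2*R*(22 + N) (U(R, N) = (2*R)*(22 + N) = 2*R*(22 + N))
j(L) = L - 2*L*(22 + L)
4195952/j(-45*13) - 1280225/(-3782882) = 4195952/(((-45*13)*(-43 - (-90)*13))) - 1280225/(-3782882) = 4195952/((-585*(-43 - 2*(-585)))) - 1280225*(-1/3782882) = 4195952/((-585*(-43 + 1170))) + 1280225/3782882 = 4195952/((-585*1127)) + 1280225/3782882 = 4195952/(-659295) + 1280225/3782882 = 4195952*(-1/659295) + 1280225/3782882 = -4195952/659295 + 1280225/3782882 = -15028745352289/2494035188190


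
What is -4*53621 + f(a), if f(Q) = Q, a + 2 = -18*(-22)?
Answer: -214090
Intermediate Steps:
a = 394 (a = -2 - 18*(-22) = -2 + 396 = 394)
-4*53621 + f(a) = -4*53621 + 394 = -214484 + 394 = -214090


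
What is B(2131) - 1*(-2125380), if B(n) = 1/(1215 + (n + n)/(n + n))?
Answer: 2584462081/1216 ≈ 2.1254e+6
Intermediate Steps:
B(n) = 1/1216 (B(n) = 1/(1215 + (2*n)/((2*n))) = 1/(1215 + (2*n)*(1/(2*n))) = 1/(1215 + 1) = 1/1216)
B(2131) - 1*(-2125380) = 1/1216 - 1*(-2125380) = 1/1216 + 2125380 = 2584462081/1216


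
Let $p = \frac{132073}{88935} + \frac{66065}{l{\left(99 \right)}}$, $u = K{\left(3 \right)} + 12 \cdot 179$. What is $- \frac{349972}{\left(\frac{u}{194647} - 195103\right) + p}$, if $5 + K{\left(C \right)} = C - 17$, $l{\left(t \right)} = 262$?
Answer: $\frac{1587285374667087480}{883732183107218693} \approx 1.7961$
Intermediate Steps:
$K{\left(C \right)} = -22 + C$ ($K{\left(C \right)} = -5 + \left(C - 17\right) = -5 + \left(-17 + C\right) = -22 + C$)
$u = 2129$ ($u = \left(-22 + 3\right) + 12 \cdot 179 = -19 + 2148 = 2129$)
$p = \frac{5910093901}{23300970}$ ($p = \frac{132073}{88935} + \frac{66065}{262} = \frac{5910093901}{23300970} \approx 253.64$)
$- \frac{349972}{\left(\frac{u}{194647} - 195103\right) + p} = - \frac{349972}{\left(\frac{2129}{194647} - 195103\right) + \frac{5910093901}{23300970}} = - \frac{349972}{- \frac{37976211512}{194647} + \frac{5910093901}{23300970}} = - \frac{349972}{- \frac{883732183107218693}{4535463907590}} = \left(-349972\right) \left(- \frac{4535463907590}{883732183107218693}\right) = \frac{1587285374667087480}{883732183107218693}$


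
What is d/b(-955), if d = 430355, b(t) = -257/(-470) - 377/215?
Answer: -8697474550/24387 ≈ -3.5664e+5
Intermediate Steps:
b(t) = -24387/20210 (b(t) = -257*(-1/470) - 377*1/215 = 257/470 - 377/215 = -24387/20210)
d/b(-955) = 430355/(-24387/20210) = 430355*(-20210/24387) = -8697474550/24387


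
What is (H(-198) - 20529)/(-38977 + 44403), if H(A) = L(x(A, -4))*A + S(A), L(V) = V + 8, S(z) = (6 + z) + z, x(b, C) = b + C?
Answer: 17493/5426 ≈ 3.2239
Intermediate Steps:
x(b, C) = C + b
S(z) = 6 + 2*z
L(V) = 8 + V
H(A) = 6 + 2*A + A*(4 + A) (H(A) = (8 + (-4 + A))*A + (6 + 2*A) = (4 + A)*A + (6 + 2*A) = A*(4 + A) + (6 + 2*A) = 6 + 2*A + A*(4 + A))
(H(-198) - 20529)/(-38977 + 44403) = ((6 + (-198)² + 6*(-198)) - 20529)/(-38977 + 44403) = ((6 + 39204 - 1188) - 20529)/5426 = (38022 - 20529)*(1/5426) = 17493*(1/5426) = 17493/5426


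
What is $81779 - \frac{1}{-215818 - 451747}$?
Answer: $\frac{54592798136}{667565} \approx 81779.0$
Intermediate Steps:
$81779 - \frac{1}{-215818 - 451747} = 81779 - \frac{1}{-667565} = 81779 - - \frac{1}{667565} = 81779 + \frac{1}{667565} = \frac{54592798136}{667565}$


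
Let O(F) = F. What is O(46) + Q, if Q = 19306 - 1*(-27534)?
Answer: 46886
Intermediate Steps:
Q = 46840 (Q = 19306 + 27534 = 46840)
O(46) + Q = 46 + 46840 = 46886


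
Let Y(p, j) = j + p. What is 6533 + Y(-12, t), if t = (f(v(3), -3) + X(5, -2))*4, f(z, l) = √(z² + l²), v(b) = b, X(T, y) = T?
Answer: 6541 + 12*√2 ≈ 6558.0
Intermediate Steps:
f(z, l) = √(l² + z²)
t = 20 + 12*√2 (t = (√((-3)² + 3²) + 5)*4 = (√(9 + 9) + 5)*4 = (√18 + 5)*4 = (3*√2 + 5)*4 = (5 + 3*√2)*4 = 20 + 12*√2 ≈ 36.971)
6533 + Y(-12, t) = 6533 + ((20 + 12*√2) - 12) = 6533 + (8 + 12*√2) = 6541 + 12*√2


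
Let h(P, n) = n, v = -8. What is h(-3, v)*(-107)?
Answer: 856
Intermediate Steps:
h(-3, v)*(-107) = -8*(-107) = 856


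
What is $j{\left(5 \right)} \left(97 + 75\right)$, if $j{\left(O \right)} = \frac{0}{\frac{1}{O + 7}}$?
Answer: $0$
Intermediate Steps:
$j{\left(O \right)} = 0$ ($j{\left(O \right)} = \frac{0}{\frac{1}{7 + O}} = 0 \left(7 + O\right) = 0$)
$j{\left(5 \right)} \left(97 + 75\right) = 0 \left(97 + 75\right) = 0 \cdot 172 = 0$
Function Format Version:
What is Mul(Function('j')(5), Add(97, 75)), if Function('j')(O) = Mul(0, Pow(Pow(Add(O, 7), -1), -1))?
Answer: 0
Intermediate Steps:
Function('j')(O) = 0 (Function('j')(O) = Mul(0, Pow(Pow(Add(7, O), -1), -1)) = Mul(0, Add(7, O)) = 0)
Mul(Function('j')(5), Add(97, 75)) = Mul(0, Add(97, 75)) = Mul(0, 172) = 0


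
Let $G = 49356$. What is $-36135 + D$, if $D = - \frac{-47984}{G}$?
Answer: $- \frac{445857769}{12339} \approx -36134.0$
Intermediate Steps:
$D = \frac{11996}{12339}$ ($D = - \frac{-47984}{49356} = \left(-1\right) \left(- \frac{11996}{12339}\right) = \frac{11996}{12339} \approx 0.9722$)
$-36135 + D = -36135 + \frac{11996}{12339} = - \frac{445857769}{12339}$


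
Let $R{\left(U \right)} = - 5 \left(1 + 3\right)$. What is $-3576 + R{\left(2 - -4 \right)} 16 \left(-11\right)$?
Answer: $-56$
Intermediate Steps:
$R{\left(U \right)} = -20$ ($R{\left(U \right)} = \left(-5\right) 4 = -20$)
$-3576 + R{\left(2 - -4 \right)} 16 \left(-11\right) = -3576 + \left(-20\right) 16 \left(-11\right) = -3576 - -3520 = -3576 + 3520 = -56$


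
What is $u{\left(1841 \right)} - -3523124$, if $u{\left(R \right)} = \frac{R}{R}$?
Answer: $3523125$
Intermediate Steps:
$u{\left(R \right)} = 1$
$u{\left(1841 \right)} - -3523124 = 1 - -3523124 = 1 + 3523124 = 3523125$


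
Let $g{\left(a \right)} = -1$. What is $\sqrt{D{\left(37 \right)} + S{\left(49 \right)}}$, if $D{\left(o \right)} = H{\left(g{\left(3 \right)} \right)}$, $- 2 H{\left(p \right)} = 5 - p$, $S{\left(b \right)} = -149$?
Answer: $2 i \sqrt{38} \approx 12.329 i$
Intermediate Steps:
$H{\left(p \right)} = - \frac{5}{2} + \frac{p}{2}$ ($H{\left(p \right)} = - \frac{5 - p}{2} = - \frac{5}{2} + \frac{p}{2}$)
$D{\left(o \right)} = -3$ ($D{\left(o \right)} = - \frac{5}{2} + \frac{1}{2} \left(-1\right) = - \frac{5}{2} - \frac{1}{2} = -3$)
$\sqrt{D{\left(37 \right)} + S{\left(49 \right)}} = \sqrt{-3 - 149} = \sqrt{-152} = 2 i \sqrt{38}$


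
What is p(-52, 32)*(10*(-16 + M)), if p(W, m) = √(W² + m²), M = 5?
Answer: -440*√233 ≈ -6716.3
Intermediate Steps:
p(-52, 32)*(10*(-16 + M)) = √((-52)² + 32²)*(10*(-16 + 5)) = √(2704 + 1024)*(10*(-11)) = √3728*(-110) = (4*√233)*(-110) = -440*√233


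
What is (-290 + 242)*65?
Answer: -3120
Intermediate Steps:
(-290 + 242)*65 = -48*65 = -3120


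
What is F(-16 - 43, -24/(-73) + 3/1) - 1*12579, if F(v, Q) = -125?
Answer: -12704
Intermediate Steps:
F(-16 - 43, -24/(-73) + 3/1) - 1*12579 = -125 - 1*12579 = -125 - 12579 = -12704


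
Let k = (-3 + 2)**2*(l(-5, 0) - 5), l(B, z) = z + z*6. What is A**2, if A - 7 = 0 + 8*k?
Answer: 1089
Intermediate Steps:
l(B, z) = 7*z (l(B, z) = z + 6*z = 7*z)
k = -5 (k = (-3 + 2)**2*(7*0 - 5) = (-1)**2*(0 - 5) = 1*(-5) = -5)
A = -33 (A = 7 + (0 + 8*(-5)) = 7 + (0 - 40) = 7 - 40 = -33)
A**2 = (-33)**2 = 1089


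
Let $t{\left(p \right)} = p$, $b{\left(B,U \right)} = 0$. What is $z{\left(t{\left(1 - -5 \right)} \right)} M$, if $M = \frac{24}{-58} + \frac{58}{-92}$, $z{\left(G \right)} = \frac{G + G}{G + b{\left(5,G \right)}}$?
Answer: $- \frac{1393}{667} \approx -2.0885$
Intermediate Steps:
$z{\left(G \right)} = 2$ ($z{\left(G \right)} = \frac{G + G}{G + 0} = \frac{2 G}{G} = 2$)
$M = - \frac{1393}{1334}$ ($M = 24 \left(- \frac{1}{58}\right) + 58 \left(- \frac{1}{92}\right) = - \frac{12}{29} - \frac{29}{46} = - \frac{1393}{1334} \approx -1.0442$)
$z{\left(t{\left(1 - -5 \right)} \right)} M = 2 \left(- \frac{1393}{1334}\right) = - \frac{1393}{667}$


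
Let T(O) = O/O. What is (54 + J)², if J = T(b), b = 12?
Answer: 3025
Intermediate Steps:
T(O) = 1
J = 1
(54 + J)² = (54 + 1)² = 55² = 3025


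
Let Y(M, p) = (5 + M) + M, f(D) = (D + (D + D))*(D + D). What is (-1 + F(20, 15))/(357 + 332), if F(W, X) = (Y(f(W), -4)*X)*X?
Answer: 1081124/689 ≈ 1569.1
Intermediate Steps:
f(D) = 6*D² (f(D) = (D + 2*D)*(2*D) = (3*D)*(2*D) = 6*D²)
Y(M, p) = 5 + 2*M
F(W, X) = X²*(5 + 12*W²) (F(W, X) = ((5 + 2*(6*W²))*X)*X = ((5 + 12*W²)*X)*X = (X*(5 + 12*W²))*X = X²*(5 + 12*W²))
(-1 + F(20, 15))/(357 + 332) = (-1 + 15²*(5 + 12*20²))/(357 + 332) = (-1 + 225*(5 + 12*400))/689 = (-1 + 225*(5 + 4800))*(1/689) = (-1 + 225*4805)*(1/689) = (-1 + 1081125)*(1/689) = 1081124*(1/689) = 1081124/689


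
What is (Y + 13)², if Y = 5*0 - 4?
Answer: 81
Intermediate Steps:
Y = -4 (Y = 0 - 4 = -4)
(Y + 13)² = (-4 + 13)² = 9² = 81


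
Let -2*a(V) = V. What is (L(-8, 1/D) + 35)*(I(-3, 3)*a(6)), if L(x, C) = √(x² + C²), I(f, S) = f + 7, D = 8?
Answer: -420 - 3*√4097/2 ≈ -516.01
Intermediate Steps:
a(V) = -V/2
I(f, S) = 7 + f
L(x, C) = √(C² + x²)
(L(-8, 1/D) + 35)*(I(-3, 3)*a(6)) = (√((1/8)² + (-8)²) + 35)*((7 - 3)*(-½*6)) = (√((⅛)² + 64) + 35)*(4*(-3)) = (√(1/64 + 64) + 35)*(-12) = (√(4097/64) + 35)*(-12) = (√4097/8 + 35)*(-12) = (35 + √4097/8)*(-12) = -420 - 3*√4097/2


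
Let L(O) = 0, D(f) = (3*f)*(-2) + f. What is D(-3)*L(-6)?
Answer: 0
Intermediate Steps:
D(f) = -5*f (D(f) = -6*f + f = -5*f)
D(-3)*L(-6) = -5*(-3)*0 = 15*0 = 0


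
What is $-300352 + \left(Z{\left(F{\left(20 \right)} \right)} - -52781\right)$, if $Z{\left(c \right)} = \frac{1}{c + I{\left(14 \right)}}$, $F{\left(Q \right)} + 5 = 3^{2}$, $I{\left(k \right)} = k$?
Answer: $- \frac{4456277}{18} \approx -2.4757 \cdot 10^{5}$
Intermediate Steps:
$F{\left(Q \right)} = 4$ ($F{\left(Q \right)} = -5 + 3^{2} = -5 + 9 = 4$)
$Z{\left(c \right)} = \frac{1}{14 + c}$ ($Z{\left(c \right)} = \frac{1}{c + 14} = \frac{1}{14 + c}$)
$-300352 + \left(Z{\left(F{\left(20 \right)} \right)} - -52781\right) = -300352 + \left(\frac{1}{14 + 4} - -52781\right) = -300352 + \left(\frac{1}{18} + 52781\right) = -300352 + \frac{950059}{18} = - \frac{4456277}{18}$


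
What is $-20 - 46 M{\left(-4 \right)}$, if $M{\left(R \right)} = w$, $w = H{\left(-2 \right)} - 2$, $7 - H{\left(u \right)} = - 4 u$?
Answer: $118$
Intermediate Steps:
$H{\left(u \right)} = 7 + 4 u$ ($H{\left(u \right)} = 7 - - 4 u = 7 + 4 u$)
$w = -3$ ($w = \left(7 + 4 \left(-2\right)\right) - 2 = \left(7 - 8\right) - 2 = -1 - 2 = -3$)
$M{\left(R \right)} = -3$
$-20 - 46 M{\left(-4 \right)} = -20 - -138 = -20 + 138 = 118$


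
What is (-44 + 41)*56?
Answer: -168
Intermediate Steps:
(-44 + 41)*56 = -3*56 = -168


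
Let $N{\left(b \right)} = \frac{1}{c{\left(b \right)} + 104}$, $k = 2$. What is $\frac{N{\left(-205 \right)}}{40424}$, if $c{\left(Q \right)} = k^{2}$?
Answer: $\frac{1}{4365792} \approx 2.2905 \cdot 10^{-7}$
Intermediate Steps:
$c{\left(Q \right)} = 4$ ($c{\left(Q \right)} = 2^{2} = 4$)
$N{\left(b \right)} = \frac{1}{108}$ ($N{\left(b \right)} = \frac{1}{4 + 104} = \frac{1}{108}$)
$\frac{N{\left(-205 \right)}}{40424} = \frac{1}{108 \cdot 40424} = \frac{1}{108} \cdot \frac{1}{40424} = \frac{1}{4365792}$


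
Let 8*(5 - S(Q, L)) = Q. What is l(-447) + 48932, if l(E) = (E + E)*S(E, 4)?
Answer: -21961/4 ≈ -5490.3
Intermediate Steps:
S(Q, L) = 5 - Q/8
l(E) = 2*E*(5 - E/8) (l(E) = (E + E)*(5 - E/8) = (2*E)*(5 - E/8) = 2*E*(5 - E/8))
l(-447) + 48932 = (1/4)*(-447)*(40 - 1*(-447)) + 48932 = (1/4)*(-447)*(40 + 447) + 48932 = (1/4)*(-447)*487 + 48932 = -217689/4 + 48932 = -21961/4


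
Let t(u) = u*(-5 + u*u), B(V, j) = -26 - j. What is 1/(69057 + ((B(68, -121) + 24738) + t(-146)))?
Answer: -1/3017516 ≈ -3.3140e-7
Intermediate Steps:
t(u) = u*(-5 + u²)
1/(69057 + ((B(68, -121) + 24738) + t(-146))) = 1/(69057 + (((-26 - 1*(-121)) + 24738) - 146*(-5 + (-146)²))) = 1/(69057 + (((-26 + 121) + 24738) - 146*(-5 + 21316))) = 1/(69057 + ((95 + 24738) - 146*21311)) = 1/(69057 + (24833 - 3111406)) = 1/(69057 - 3086573) = 1/(-3017516) = -1/3017516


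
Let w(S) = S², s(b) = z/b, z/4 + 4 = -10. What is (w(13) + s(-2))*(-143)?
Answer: -28171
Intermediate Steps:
z = -56 (z = -16 + 4*(-10) = -16 - 40 = -56)
s(b) = -56/b
(w(13) + s(-2))*(-143) = (13² - 56/(-2))*(-143) = (169 - 56*(-½))*(-143) = (169 + 28)*(-143) = 197*(-143) = -28171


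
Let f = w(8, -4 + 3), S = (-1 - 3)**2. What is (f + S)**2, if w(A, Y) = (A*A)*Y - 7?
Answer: 3025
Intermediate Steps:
S = 16 (S = (-4)**2 = 16)
w(A, Y) = -7 + Y*A**2 (w(A, Y) = A**2*Y - 7 = Y*A**2 - 7 = -7 + Y*A**2)
f = -71 (f = -7 + (-4 + 3)*8**2 = -7 - 1*64 = -7 - 64 = -71)
(f + S)**2 = (-71 + 16)**2 = (-55)**2 = 3025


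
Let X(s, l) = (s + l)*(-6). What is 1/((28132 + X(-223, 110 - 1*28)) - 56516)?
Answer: -1/27538 ≈ -3.6313e-5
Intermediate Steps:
X(s, l) = -6*l - 6*s (X(s, l) = (l + s)*(-6) = -6*l - 6*s)
1/((28132 + X(-223, 110 - 1*28)) - 56516) = 1/((28132 + (-6*(110 - 1*28) - 6*(-223))) - 56516) = 1/((28132 + (-6*(110 - 28) + 1338)) - 56516) = 1/((28132 + (-6*82 + 1338)) - 56516) = 1/((28132 + (-492 + 1338)) - 56516) = 1/((28132 + 846) - 56516) = 1/(28978 - 56516) = 1/(-27538) = -1/27538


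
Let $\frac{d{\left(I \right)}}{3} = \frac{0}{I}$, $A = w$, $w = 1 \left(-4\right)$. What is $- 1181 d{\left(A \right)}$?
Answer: $0$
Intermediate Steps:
$w = -4$
$A = -4$
$d{\left(I \right)} = 0$ ($d{\left(I \right)} = 3 \frac{0}{I} = 3 \cdot 0 = 0$)
$- 1181 d{\left(A \right)} = \left(-1181\right) 0 = 0$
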